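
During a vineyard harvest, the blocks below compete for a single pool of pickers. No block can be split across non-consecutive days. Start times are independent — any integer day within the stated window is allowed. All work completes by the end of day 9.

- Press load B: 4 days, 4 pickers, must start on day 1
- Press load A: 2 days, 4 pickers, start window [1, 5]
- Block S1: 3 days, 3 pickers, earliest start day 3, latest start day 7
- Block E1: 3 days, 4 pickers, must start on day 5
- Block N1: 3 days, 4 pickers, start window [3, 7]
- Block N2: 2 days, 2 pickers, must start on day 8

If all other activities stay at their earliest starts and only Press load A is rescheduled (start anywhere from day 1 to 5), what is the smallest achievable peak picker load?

11

Press load A@1: d1:8  d2:8  d3:11  d4:11  d5:11  d6:4  d7:4  d8:2  d9:2 → peak 11
Press load A@2: d1:4  d2:8  d3:15  d4:11  d5:11  d6:4  d7:4  d8:2  d9:2 → peak 15
Press load A@3: d1:4  d2:4  d3:15  d4:15  d5:11  d6:4  d7:4  d8:2  d9:2 → peak 15
Press load A@4: d1:4  d2:4  d3:11  d4:15  d5:15  d6:4  d7:4  d8:2  d9:2 → peak 15
Press load A@5: d1:4  d2:4  d3:11  d4:11  d5:15  d6:8  d7:4  d8:2  d9:2 → peak 15
Best is Press load A@1, peak 11.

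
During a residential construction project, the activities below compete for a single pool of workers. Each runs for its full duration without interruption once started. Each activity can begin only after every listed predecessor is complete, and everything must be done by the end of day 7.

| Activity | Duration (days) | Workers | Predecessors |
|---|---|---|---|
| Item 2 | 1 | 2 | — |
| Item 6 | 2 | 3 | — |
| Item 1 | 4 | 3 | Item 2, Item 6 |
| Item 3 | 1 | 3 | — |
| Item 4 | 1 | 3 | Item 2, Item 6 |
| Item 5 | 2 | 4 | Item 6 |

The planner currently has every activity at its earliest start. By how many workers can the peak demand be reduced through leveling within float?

3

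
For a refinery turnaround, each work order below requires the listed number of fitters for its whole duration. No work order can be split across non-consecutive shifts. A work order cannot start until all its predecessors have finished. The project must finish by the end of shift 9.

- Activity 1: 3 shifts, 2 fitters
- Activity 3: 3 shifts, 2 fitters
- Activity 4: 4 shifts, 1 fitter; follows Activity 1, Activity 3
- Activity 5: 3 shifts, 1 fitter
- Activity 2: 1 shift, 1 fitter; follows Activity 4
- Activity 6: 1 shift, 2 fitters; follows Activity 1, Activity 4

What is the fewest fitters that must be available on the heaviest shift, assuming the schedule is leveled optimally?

4

Early-start (Activity 1@1, Activity 3@1, Activity 4@4, Activity 5@1, Activity 2@8, Activity 6@8) gives peak 5: s1:5  s2:5  s3:5  s4:1  s5:1  s6:1  s7:1  s8:3  s9:0.
Shift Activity 5→4.
Schedule Activity 1@1, Activity 3@1, Activity 4@4, Activity 5@4, Activity 2@8, Activity 6@8: s1:4  s2:4  s3:4  s4:2  s5:2  s6:2  s7:1  s8:3  s9:0 — peak 4.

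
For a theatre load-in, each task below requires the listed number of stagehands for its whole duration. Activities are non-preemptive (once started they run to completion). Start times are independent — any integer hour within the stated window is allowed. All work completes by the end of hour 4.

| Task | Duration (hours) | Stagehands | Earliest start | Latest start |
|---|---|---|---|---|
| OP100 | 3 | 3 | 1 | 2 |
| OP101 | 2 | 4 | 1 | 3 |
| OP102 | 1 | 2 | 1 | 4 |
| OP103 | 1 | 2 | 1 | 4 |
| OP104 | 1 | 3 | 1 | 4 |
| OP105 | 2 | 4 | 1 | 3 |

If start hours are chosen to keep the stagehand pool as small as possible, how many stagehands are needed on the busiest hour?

9

Early-start (OP100@1, OP101@1, OP102@1, OP103@1, OP104@1, OP105@1) gives peak 18: h1:18  h2:11  h3:3  h4:0.
Shift OP103→2, OP104→4, OP105→3.
Schedule OP100@1, OP101@1, OP102@1, OP103@2, OP104@4, OP105@3: h1:9  h2:9  h3:7  h4:7 — peak 9.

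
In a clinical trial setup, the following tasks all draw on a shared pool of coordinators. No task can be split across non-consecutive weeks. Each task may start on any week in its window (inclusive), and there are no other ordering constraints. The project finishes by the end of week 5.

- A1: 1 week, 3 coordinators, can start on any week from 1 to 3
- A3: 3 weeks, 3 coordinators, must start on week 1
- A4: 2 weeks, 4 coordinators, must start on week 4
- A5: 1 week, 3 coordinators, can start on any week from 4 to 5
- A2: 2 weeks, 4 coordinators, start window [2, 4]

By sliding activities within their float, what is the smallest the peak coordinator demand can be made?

7

Schedule A1@1, A3@1, A4@4, A5@4, A2@2: w1:6  w2:7  w3:7  w4:7  w5:4 — peak 7.
Total coordinator-weeks = 31 over 5 weeks ⇒ peak ≥ ⌈31/5⌉ = 7, so 7 is optimal.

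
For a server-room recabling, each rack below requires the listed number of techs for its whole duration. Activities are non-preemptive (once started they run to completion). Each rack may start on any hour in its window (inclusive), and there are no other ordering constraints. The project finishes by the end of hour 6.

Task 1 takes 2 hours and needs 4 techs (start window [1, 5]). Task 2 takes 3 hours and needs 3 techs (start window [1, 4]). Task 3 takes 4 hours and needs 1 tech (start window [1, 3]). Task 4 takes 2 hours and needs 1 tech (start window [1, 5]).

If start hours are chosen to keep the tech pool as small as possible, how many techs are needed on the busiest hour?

5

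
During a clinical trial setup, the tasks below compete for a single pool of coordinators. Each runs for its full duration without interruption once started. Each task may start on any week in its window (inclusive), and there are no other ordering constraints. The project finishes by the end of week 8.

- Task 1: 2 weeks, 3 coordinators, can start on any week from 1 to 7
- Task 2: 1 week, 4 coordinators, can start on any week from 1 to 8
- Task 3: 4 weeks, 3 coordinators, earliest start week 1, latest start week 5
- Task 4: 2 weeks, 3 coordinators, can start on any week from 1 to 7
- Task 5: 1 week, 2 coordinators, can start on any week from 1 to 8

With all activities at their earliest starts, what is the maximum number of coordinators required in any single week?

15

Early-start schedule: Task 1@1, Task 2@1, Task 3@1, Task 4@1, Task 5@1.
Load per week: week 1: 15, week 2: 9, week 3: 3, week 4: 3, week 5: 0, week 6: 0, week 7: 0, week 8: 0.
Peak is 15.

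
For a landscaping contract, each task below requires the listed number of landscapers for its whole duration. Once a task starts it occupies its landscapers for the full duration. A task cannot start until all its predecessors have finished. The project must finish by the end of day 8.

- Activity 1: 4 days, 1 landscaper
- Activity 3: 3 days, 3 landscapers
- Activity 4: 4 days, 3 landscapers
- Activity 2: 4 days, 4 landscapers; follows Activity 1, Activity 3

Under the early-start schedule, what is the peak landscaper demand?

7

Early-start schedule: Activity 1@1, Activity 3@1, Activity 4@1, Activity 2@5.
Load per day: day 1: 7, day 2: 7, day 3: 7, day 4: 4, day 5: 4, day 6: 4, day 7: 4, day 8: 4.
Peak is 7.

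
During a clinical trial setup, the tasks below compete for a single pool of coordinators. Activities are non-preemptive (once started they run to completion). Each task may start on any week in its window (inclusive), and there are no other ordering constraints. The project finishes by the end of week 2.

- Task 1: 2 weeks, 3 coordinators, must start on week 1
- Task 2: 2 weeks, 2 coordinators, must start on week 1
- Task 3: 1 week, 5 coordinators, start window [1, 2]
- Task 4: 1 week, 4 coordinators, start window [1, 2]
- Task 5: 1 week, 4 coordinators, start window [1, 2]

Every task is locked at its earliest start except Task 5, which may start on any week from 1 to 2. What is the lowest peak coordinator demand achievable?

Task 5@1: w1:18  w2:5 → peak 18
Task 5@2: w1:14  w2:9 → peak 14
Best is Task 5@2, peak 14.

14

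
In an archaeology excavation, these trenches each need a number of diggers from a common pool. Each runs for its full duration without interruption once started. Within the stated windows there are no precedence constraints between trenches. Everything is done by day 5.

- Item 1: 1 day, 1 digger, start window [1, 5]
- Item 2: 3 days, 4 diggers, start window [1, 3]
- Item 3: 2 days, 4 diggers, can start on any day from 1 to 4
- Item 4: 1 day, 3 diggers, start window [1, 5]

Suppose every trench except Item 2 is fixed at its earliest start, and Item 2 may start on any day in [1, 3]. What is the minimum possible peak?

Item 2@1: d1:12  d2:8  d3:4  d4:0  d5:0 → peak 12
Item 2@2: d1:8  d2:8  d3:4  d4:4  d5:0 → peak 8
Item 2@3: d1:8  d2:4  d3:4  d4:4  d5:4 → peak 8
Best is Item 2@2, peak 8.

8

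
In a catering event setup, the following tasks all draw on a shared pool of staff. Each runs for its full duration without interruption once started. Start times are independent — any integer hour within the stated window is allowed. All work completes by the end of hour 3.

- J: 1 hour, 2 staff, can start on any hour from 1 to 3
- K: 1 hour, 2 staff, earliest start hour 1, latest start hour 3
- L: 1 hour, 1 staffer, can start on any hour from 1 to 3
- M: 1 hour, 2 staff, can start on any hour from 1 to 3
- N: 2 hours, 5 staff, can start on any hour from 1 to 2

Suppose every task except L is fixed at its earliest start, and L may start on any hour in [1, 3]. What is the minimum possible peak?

L@1: h1:12  h2:5  h3:0 → peak 12
L@2: h1:11  h2:6  h3:0 → peak 11
L@3: h1:11  h2:5  h3:1 → peak 11
Best is L@2, peak 11.

11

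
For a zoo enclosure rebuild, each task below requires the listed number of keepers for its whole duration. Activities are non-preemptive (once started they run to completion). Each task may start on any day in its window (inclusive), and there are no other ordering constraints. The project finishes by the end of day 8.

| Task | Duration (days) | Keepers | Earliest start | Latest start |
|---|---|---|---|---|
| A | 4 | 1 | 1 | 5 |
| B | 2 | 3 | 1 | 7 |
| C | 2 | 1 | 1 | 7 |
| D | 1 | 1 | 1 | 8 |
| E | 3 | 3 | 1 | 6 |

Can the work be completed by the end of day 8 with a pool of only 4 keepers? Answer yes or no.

yes

Schedule A@1, B@1, C@3, D@3, E@5: d1:4  d2:4  d3:3  d4:2  d5:3  d6:3  d7:3  d8:0 — peak 4 ≤ 4.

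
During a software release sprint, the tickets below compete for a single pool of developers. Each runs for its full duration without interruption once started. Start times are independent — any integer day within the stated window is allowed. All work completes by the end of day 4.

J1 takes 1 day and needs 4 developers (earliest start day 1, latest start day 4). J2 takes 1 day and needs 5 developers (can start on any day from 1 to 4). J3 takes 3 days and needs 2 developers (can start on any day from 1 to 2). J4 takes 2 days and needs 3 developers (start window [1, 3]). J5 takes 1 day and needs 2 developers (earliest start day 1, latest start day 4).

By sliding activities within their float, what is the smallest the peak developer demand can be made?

Early-start (J1@1, J2@1, J3@1, J4@1, J5@1) gives peak 16: d1:16  d2:5  d3:2  d4:0.
Shift J2→2, J4→3, J5→3.
Schedule J1@1, J2@2, J3@1, J4@3, J5@3: d1:6  d2:7  d3:7  d4:3 — peak 7.

7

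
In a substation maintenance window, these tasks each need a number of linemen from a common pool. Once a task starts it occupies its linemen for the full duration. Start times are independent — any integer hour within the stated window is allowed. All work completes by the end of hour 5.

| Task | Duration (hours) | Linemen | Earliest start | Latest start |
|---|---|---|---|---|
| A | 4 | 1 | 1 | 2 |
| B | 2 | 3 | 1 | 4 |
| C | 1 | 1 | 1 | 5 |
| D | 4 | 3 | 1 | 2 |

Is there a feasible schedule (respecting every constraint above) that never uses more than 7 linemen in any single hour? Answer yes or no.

Schedule A@1, B@1, C@1, D@2: h1:5  h2:7  h3:4  h4:4  h5:3 — peak 7 ≤ 7.

yes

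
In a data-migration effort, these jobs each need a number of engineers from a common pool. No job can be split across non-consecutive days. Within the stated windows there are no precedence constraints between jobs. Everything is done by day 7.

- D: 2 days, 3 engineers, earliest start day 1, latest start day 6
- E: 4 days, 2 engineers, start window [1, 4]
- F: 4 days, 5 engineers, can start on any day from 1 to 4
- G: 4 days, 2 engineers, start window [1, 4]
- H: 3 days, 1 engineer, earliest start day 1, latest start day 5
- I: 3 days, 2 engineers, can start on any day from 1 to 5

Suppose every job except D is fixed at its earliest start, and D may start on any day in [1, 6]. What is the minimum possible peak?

12

D@1: d1:15  d2:15  d3:12  d4:9  d5:0  d6:0  d7:0 → peak 15
D@2: d1:12  d2:15  d3:15  d4:9  d5:0  d6:0  d7:0 → peak 15
D@3: d1:12  d2:12  d3:15  d4:12  d5:0  d6:0  d7:0 → peak 15
D@4: d1:12  d2:12  d3:12  d4:12  d5:3  d6:0  d7:0 → peak 12
D@5: d1:12  d2:12  d3:12  d4:9  d5:3  d6:3  d7:0 → peak 12
D@6: d1:12  d2:12  d3:12  d4:9  d5:0  d6:3  d7:3 → peak 12
Best is D@4, peak 12.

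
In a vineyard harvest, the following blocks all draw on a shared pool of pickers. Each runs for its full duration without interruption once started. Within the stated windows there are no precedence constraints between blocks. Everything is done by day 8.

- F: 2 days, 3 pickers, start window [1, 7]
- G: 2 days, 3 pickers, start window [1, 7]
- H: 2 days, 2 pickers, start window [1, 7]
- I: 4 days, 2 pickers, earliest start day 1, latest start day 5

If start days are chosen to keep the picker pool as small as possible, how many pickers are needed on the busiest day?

4

Early-start (F@1, G@1, H@1, I@1) gives peak 10: d1:10  d2:10  d3:2  d4:2  d5:0  d6:0  d7:0  d8:0.
Shift G→3, H→5, I→5.
Schedule F@1, G@3, H@5, I@5: d1:3  d2:3  d3:3  d4:3  d5:4  d6:4  d7:2  d8:2 — peak 4.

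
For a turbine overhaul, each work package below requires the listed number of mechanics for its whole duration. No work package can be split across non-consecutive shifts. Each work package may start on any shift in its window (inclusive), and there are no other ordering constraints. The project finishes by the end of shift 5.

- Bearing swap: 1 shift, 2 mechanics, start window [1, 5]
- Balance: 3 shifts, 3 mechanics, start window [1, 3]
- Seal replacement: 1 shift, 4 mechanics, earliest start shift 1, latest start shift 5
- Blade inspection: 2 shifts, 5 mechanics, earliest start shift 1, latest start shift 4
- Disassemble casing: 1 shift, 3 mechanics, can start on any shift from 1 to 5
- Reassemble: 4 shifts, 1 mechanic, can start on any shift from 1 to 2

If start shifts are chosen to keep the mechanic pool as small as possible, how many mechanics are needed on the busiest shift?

Early-start (Bearing swap@1, Balance@1, Seal replacement@1, Blade inspection@1, Disassemble casing@1, Reassemble@1) gives peak 18: s1:18  s2:9  s3:4  s4:1  s5:0.
Shift Bearing swap→2, Blade inspection→4, Disassemble casing→3, Reassemble→2.
Schedule Bearing swap@2, Balance@1, Seal replacement@1, Blade inspection@4, Disassemble casing@3, Reassemble@2: s1:7  s2:6  s3:7  s4:6  s5:6 — peak 7.
Total mechanic-shifts = 32 over 5 shifts ⇒ peak ≥ ⌈32/5⌉ = 7, so 7 is optimal.

7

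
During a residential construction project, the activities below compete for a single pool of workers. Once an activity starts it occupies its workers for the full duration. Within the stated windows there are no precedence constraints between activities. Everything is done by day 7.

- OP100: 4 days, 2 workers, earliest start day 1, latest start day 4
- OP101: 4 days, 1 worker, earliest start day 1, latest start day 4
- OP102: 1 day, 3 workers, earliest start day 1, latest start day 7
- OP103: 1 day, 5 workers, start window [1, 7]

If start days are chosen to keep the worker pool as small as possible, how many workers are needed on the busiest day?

Early-start (OP100@1, OP101@1, OP102@1, OP103@1) gives peak 11: d1:11  d2:3  d3:3  d4:3  d5:0  d6:0  d7:0.
Shift OP102→5, OP103→6.
Schedule OP100@1, OP101@1, OP102@5, OP103@6: d1:3  d2:3  d3:3  d4:3  d5:3  d6:5  d7:0 — peak 5.

5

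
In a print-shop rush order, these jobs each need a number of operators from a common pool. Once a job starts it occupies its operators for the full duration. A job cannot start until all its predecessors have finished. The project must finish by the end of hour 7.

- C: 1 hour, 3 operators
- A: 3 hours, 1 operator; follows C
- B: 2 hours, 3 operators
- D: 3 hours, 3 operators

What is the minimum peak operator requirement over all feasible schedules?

4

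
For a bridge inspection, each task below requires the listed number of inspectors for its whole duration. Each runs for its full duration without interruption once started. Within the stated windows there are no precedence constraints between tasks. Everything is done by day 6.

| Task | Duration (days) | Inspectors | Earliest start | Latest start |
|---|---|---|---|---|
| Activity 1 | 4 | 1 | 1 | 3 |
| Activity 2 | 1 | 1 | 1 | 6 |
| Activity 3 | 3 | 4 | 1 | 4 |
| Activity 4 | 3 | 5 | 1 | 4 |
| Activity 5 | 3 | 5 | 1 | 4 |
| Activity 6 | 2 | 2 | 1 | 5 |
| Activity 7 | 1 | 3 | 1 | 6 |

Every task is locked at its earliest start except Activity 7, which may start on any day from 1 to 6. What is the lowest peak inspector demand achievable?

Activity 7@1: d1:21  d2:17  d3:15  d4:1  d5:0  d6:0 → peak 21
Activity 7@2: d1:18  d2:20  d3:15  d4:1  d5:0  d6:0 → peak 20
Activity 7@3: d1:18  d2:17  d3:18  d4:1  d5:0  d6:0 → peak 18
Activity 7@4: d1:18  d2:17  d3:15  d4:4  d5:0  d6:0 → peak 18
Activity 7@5: d1:18  d2:17  d3:15  d4:1  d5:3  d6:0 → peak 18
Activity 7@6: d1:18  d2:17  d3:15  d4:1  d5:0  d6:3 → peak 18
Best is Activity 7@3, peak 18.

18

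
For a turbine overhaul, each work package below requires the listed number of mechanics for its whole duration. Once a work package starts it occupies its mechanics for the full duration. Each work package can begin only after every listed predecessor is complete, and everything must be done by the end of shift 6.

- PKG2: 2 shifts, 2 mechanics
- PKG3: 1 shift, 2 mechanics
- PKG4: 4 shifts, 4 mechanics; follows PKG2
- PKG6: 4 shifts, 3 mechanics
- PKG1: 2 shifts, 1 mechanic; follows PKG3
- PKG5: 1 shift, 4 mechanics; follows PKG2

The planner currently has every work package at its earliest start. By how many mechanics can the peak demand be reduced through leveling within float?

Early-start peak: s1:7  s2:6  s3:12  s4:7  s5:4  s6:4 ⇒ 12.
Leveled (PKG2@1, PKG3@1, PKG4@3, PKG6@1, PKG1@2, PKG5@5): s1:7  s2:6  s3:8  s4:7  s5:8  s6:4 ⇒ 8.
Reduction 12 − 8 = 4.

4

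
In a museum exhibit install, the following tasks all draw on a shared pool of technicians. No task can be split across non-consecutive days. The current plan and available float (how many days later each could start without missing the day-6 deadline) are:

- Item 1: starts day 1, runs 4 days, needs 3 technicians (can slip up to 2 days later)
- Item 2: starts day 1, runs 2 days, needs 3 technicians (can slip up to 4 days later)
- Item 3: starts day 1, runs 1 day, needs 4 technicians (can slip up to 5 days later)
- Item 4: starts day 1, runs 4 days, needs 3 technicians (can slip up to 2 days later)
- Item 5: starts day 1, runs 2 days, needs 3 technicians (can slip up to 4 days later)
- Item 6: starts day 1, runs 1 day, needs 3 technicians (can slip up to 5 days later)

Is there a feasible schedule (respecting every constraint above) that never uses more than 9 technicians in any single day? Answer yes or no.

Schedule Item 1@1, Item 2@1, Item 3@5, Item 4@1, Item 5@3, Item 6@5: d1:9  d2:9  d3:9  d4:9  d5:7  d6:0 — peak 9 ≤ 9.

yes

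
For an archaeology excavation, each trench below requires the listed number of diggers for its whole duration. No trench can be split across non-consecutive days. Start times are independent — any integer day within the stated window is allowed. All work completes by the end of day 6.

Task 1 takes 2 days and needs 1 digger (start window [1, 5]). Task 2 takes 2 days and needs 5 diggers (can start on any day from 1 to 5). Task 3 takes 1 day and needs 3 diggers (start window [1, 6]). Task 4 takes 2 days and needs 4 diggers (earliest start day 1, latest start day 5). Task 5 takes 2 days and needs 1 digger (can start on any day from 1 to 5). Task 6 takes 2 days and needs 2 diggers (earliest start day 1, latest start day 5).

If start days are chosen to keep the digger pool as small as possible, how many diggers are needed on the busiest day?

Early-start (Task 1@1, Task 2@1, Task 3@1, Task 4@1, Task 5@1, Task 6@1) gives peak 16: d1:16  d2:13  d3:0  d4:0  d5:0  d6:0.
Shift Task 3→3, Task 4→4, Task 5→3, Task 6→5.
Schedule Task 1@1, Task 2@1, Task 3@3, Task 4@4, Task 5@3, Task 6@5: d1:6  d2:6  d3:4  d4:5  d5:6  d6:2 — peak 6.

6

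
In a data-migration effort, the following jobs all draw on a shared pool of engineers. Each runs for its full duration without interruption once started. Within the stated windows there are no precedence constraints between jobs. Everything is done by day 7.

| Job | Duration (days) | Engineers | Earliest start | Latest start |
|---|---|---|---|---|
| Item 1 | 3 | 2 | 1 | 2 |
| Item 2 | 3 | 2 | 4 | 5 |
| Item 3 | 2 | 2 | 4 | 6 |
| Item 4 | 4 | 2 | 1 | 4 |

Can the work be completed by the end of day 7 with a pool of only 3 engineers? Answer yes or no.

no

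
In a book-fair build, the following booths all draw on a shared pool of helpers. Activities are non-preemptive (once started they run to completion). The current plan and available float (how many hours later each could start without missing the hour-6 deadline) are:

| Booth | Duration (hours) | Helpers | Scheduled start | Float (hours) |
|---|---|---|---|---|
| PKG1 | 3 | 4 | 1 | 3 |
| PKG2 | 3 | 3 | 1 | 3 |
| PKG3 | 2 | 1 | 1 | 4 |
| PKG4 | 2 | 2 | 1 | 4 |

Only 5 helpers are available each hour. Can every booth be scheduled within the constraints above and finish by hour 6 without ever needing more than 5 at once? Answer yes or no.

Schedule PKG1@1, PKG2@4, PKG3@1, PKG4@4: h1:5  h2:5  h3:4  h4:5  h5:5  h6:3 — peak 5 ≤ 5.

yes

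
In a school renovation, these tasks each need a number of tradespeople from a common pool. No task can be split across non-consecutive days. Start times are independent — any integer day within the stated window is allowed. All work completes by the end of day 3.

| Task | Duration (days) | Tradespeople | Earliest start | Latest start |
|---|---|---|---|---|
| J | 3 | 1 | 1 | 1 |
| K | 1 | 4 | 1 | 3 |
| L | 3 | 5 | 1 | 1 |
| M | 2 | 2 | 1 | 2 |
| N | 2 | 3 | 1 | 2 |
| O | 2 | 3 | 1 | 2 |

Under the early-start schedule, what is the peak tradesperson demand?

18

Early-start schedule: J@1, K@1, L@1, M@1, N@1, O@1.
Load per day: day 1: 18, day 2: 14, day 3: 6.
Peak is 18.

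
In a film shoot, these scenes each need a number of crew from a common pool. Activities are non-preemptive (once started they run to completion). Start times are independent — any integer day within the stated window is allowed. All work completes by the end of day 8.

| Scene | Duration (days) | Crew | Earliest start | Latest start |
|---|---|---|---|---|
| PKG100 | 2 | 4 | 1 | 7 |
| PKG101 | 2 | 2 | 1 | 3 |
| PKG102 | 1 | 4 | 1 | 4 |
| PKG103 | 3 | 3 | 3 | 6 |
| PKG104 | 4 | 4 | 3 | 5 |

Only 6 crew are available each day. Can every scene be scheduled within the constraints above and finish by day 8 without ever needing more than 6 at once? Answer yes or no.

no

The minimum achievable peak is 7; 6 < 7, so no feasible schedule stays within the cap.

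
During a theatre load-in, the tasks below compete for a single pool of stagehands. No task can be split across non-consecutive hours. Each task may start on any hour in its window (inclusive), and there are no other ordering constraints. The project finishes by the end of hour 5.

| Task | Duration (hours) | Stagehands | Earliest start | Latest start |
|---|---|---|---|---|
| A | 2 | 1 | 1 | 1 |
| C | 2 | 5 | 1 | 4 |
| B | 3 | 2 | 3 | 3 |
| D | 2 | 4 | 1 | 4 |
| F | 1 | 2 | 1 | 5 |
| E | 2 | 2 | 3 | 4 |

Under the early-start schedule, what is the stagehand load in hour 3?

At early start, hour 3 has: B, E.
Demand: 2 + 2 = 4.

4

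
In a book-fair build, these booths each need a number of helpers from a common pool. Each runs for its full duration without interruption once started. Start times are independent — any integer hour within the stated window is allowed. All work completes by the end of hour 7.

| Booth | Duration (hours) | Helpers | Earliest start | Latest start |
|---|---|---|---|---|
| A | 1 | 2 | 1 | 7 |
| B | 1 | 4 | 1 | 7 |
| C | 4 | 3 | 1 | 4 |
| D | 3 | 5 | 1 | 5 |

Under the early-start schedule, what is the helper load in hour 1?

At early start, hour 1 has: A, B, C, D.
Demand: 2 + 4 + 3 + 5 = 14.

14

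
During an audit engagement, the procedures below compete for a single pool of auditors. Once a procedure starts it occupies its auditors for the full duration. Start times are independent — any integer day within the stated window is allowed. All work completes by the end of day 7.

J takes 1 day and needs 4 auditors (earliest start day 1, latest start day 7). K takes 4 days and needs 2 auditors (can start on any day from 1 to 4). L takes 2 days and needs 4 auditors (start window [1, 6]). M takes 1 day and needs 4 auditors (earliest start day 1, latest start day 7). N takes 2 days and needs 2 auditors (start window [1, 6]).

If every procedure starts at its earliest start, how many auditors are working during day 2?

At early start, day 2 has: K, L, N.
Demand: 2 + 4 + 2 = 8.

8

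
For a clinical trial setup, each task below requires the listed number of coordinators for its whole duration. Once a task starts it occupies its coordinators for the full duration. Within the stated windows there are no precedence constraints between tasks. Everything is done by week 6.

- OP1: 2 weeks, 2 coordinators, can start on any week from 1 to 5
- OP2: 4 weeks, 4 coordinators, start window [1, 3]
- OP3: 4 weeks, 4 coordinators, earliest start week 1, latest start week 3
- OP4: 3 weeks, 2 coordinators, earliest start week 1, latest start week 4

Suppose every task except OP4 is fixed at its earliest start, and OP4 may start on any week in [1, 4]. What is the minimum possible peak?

OP4@1: w1:12  w2:12  w3:10  w4:8  w5:0  w6:0 → peak 12
OP4@2: w1:10  w2:12  w3:10  w4:10  w5:0  w6:0 → peak 12
OP4@3: w1:10  w2:10  w3:10  w4:10  w5:2  w6:0 → peak 10
OP4@4: w1:10  w2:10  w3:8  w4:10  w5:2  w6:2 → peak 10
Best is OP4@3, peak 10.

10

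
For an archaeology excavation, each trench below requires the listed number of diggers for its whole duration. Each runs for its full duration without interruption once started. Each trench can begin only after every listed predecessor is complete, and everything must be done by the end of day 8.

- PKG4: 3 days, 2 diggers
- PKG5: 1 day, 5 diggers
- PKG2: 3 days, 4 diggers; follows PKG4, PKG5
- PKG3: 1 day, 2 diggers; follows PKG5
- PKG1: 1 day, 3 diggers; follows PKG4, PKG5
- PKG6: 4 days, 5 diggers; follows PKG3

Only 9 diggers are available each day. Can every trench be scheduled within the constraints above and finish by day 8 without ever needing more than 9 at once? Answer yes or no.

Schedule PKG4@1, PKG5@1, PKG2@4, PKG3@2, PKG1@4, PKG6@5: d1:7  d2:4  d3:2  d4:7  d5:9  d6:9  d7:5  d8:5 — peak 9 ≤ 9.

yes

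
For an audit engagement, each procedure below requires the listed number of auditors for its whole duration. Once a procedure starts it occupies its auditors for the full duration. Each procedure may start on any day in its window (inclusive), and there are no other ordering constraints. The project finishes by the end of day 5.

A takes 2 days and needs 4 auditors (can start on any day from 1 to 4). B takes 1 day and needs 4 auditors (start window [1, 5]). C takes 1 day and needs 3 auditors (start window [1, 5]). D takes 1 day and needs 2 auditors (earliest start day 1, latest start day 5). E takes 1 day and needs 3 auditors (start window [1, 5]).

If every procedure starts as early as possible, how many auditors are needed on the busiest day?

Early-start schedule: A@1, B@1, C@1, D@1, E@1.
Load per day: day 1: 16, day 2: 4, day 3: 0, day 4: 0, day 5: 0.
Peak is 16.

16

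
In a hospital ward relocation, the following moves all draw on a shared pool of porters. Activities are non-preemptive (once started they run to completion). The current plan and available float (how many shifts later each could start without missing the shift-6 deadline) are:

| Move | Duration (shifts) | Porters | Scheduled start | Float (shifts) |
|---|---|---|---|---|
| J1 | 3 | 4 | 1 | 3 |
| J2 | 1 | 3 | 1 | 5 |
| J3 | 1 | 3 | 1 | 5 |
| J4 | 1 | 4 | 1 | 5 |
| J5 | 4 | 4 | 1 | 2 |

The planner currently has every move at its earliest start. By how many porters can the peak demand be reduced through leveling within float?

Early-start peak: s1:18  s2:8  s3:8  s4:4  s5:0  s6:0 ⇒ 18.
Leveled (J1@1, J2@1, J3@2, J4@4, J5@3): s1:7  s2:7  s3:8  s4:8  s5:4  s6:4 ⇒ 8.
Reduction 18 − 8 = 10.

10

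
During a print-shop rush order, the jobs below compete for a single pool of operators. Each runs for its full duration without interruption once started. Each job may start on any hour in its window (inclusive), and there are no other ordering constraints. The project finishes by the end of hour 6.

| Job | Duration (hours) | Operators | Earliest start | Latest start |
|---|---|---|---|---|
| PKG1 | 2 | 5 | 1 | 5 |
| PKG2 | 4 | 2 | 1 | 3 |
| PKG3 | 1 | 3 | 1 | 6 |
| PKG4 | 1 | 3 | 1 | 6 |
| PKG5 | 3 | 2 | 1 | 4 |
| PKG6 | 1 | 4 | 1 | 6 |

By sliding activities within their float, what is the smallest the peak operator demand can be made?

7

Early-start (PKG1@1, PKG2@1, PKG3@1, PKG4@1, PKG5@1, PKG6@1) gives peak 19: h1:19  h2:9  h3:4  h4:2  h5:0  h6:0.
Shift PKG3→3, PKG4→4, PKG5→3, PKG6→5.
Schedule PKG1@1, PKG2@1, PKG3@3, PKG4@4, PKG5@3, PKG6@5: h1:7  h2:7  h3:7  h4:7  h5:6  h6:0 — peak 7.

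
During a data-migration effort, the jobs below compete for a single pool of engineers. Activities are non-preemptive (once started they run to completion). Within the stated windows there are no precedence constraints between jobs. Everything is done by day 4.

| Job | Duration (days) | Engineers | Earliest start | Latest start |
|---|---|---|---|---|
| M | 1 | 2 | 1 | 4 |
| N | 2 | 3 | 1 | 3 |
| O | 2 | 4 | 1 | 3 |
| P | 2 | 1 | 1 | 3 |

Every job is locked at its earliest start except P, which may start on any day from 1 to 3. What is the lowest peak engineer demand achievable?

9

P@1: d1:10  d2:8  d3:0  d4:0 → peak 10
P@2: d1:9  d2:8  d3:1  d4:0 → peak 9
P@3: d1:9  d2:7  d3:1  d4:1 → peak 9
Best is P@2, peak 9.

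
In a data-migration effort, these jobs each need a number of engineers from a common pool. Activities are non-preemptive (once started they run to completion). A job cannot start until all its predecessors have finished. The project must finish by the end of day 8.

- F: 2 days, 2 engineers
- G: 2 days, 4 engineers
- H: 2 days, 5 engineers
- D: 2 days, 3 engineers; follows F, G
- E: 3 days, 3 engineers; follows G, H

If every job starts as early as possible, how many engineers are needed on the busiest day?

11

Early-start schedule: F@1, G@1, H@1, D@3, E@3.
Load per day: day 1: 11, day 2: 11, day 3: 6, day 4: 6, day 5: 3, day 6: 0, day 7: 0, day 8: 0.
Peak is 11.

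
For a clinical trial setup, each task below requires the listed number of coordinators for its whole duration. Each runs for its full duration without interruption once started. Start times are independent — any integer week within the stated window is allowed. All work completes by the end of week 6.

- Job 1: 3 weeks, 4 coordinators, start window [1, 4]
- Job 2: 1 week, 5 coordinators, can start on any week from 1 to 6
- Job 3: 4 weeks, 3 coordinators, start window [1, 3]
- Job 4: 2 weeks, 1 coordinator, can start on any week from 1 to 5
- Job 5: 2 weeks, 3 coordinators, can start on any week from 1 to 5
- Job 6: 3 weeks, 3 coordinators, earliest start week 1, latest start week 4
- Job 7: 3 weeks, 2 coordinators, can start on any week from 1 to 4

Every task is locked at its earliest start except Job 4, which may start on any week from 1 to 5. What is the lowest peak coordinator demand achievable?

20

Job 4@1: w1:21  w2:16  w3:12  w4:3  w5:0  w6:0 → peak 21
Job 4@2: w1:20  w2:16  w3:13  w4:3  w5:0  w6:0 → peak 20
Job 4@3: w1:20  w2:15  w3:13  w4:4  w5:0  w6:0 → peak 20
Job 4@4: w1:20  w2:15  w3:12  w4:4  w5:1  w6:0 → peak 20
Job 4@5: w1:20  w2:15  w3:12  w4:3  w5:1  w6:1 → peak 20
Best is Job 4@2, peak 20.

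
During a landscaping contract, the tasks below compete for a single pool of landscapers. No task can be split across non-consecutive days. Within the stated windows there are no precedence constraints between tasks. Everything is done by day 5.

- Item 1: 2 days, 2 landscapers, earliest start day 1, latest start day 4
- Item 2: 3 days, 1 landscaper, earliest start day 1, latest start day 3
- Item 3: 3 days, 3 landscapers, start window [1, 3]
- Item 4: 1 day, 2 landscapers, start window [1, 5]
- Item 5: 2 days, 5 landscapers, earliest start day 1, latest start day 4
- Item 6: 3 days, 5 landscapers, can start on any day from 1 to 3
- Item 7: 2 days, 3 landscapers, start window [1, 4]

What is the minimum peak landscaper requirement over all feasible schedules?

Early-start (Item 1@1, Item 2@1, Item 3@1, Item 4@1, Item 5@1, Item 6@1, Item 7@1) gives peak 21: d1:21  d2:19  d3:9  d4:0  d5:0.
Shift Item 5→4, Item 6→3.
Schedule Item 1@1, Item 2@1, Item 3@1, Item 4@1, Item 5@4, Item 6@3, Item 7@1: d1:11  d2:9  d3:9  d4:10  d5:10 — peak 11.

11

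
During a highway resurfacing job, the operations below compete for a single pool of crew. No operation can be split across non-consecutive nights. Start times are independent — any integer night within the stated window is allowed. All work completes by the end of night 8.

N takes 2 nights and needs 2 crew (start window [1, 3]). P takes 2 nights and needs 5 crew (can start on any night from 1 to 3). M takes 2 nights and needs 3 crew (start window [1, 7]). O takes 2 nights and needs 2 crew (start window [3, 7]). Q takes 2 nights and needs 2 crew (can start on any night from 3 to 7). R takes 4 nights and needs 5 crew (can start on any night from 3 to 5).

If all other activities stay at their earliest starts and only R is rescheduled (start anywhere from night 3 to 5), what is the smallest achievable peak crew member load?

R@3: n1:10  n2:10  n3:9  n4:9  n5:5  n6:5  n7:0  n8:0 → peak 10
R@4: n1:10  n2:10  n3:4  n4:9  n5:5  n6:5  n7:5  n8:0 → peak 10
R@5: n1:10  n2:10  n3:4  n4:4  n5:5  n6:5  n7:5  n8:5 → peak 10
Best is R@3, peak 10.

10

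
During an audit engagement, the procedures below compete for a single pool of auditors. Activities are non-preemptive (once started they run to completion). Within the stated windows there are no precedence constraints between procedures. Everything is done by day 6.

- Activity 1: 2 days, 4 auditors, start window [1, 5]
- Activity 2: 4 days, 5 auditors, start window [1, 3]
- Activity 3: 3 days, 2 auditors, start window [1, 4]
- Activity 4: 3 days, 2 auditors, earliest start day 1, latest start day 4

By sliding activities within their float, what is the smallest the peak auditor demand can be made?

Early-start (Activity 1@1, Activity 2@1, Activity 3@1, Activity 4@1) gives peak 13: d1:13  d2:13  d3:9  d4:5  d5:0  d6:0.
Shift Activity 2→3, Activity 4→4.
Schedule Activity 1@1, Activity 2@3, Activity 3@1, Activity 4@4: d1:6  d2:6  d3:7  d4:7  d5:7  d6:7 — peak 7.
Total auditor-days = 40 over 6 days ⇒ peak ≥ ⌈40/6⌉ = 7, so 7 is optimal.

7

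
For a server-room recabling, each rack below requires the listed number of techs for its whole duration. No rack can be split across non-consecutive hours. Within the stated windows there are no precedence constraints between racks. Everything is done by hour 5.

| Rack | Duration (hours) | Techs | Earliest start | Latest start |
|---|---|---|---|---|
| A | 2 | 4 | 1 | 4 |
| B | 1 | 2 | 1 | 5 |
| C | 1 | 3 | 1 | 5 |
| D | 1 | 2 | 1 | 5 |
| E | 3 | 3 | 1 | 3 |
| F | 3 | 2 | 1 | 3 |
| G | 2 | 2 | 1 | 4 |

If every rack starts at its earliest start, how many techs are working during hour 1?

18

At early start, hour 1 has: A, B, C, D, E, F, G.
Demand: 4 + 2 + 3 + 2 + 3 + 2 + 2 = 18.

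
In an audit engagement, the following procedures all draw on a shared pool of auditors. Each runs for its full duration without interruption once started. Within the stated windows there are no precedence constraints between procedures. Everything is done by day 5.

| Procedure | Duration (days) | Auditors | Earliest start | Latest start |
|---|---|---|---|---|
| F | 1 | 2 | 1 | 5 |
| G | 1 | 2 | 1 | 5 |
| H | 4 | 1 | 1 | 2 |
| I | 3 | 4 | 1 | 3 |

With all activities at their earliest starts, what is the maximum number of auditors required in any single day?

9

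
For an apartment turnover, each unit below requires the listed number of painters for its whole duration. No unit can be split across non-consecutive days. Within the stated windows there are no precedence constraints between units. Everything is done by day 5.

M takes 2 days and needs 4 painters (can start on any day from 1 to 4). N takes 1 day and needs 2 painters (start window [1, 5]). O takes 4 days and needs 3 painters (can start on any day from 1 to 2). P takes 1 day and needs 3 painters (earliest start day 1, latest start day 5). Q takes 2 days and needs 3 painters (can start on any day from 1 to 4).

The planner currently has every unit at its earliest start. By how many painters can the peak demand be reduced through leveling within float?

8

Early-start peak: d1:15  d2:10  d3:3  d4:3  d5:0 ⇒ 15.
Leveled (M@1, N@1, O@2, P@3, Q@4): d1:6  d2:7  d3:6  d4:6  d5:6 ⇒ 7.
Reduction 15 − 7 = 8.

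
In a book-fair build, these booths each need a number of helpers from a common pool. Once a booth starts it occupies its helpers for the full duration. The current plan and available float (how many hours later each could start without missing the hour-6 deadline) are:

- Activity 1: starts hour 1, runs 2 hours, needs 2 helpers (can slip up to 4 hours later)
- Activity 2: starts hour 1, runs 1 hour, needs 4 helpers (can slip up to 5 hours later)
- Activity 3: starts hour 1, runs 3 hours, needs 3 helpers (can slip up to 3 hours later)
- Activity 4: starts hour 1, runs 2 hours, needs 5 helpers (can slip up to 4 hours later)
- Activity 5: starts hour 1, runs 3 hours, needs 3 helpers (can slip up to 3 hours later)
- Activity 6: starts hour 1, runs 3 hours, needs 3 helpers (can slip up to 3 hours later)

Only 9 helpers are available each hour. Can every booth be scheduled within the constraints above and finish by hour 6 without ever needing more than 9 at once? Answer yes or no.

Schedule Activity 1@1, Activity 2@4, Activity 3@1, Activity 4@5, Activity 5@1, Activity 6@4: h1:8  h2:8  h3:6  h4:7  h5:8  h6:8 — peak 8 ≤ 9.

yes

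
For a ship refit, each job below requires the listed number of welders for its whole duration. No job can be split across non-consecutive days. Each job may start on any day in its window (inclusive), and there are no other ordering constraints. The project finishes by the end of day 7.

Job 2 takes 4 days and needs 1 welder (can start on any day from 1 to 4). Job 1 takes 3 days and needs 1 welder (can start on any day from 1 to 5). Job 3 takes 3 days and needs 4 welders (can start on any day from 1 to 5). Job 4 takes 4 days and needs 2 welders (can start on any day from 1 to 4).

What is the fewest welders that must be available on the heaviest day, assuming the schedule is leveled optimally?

4

Early-start (Job 2@1, Job 1@1, Job 3@1, Job 4@1) gives peak 8: d1:8  d2:8  d3:8  d4:3  d5:0  d6:0  d7:0.
Shift Job 3→5.
Schedule Job 2@1, Job 1@1, Job 3@5, Job 4@1: d1:4  d2:4  d3:4  d4:3  d5:4  d6:4  d7:4 — peak 4.
Total welder-days = 27 over 7 days ⇒ peak ≥ ⌈27/7⌉ = 4, so 4 is optimal.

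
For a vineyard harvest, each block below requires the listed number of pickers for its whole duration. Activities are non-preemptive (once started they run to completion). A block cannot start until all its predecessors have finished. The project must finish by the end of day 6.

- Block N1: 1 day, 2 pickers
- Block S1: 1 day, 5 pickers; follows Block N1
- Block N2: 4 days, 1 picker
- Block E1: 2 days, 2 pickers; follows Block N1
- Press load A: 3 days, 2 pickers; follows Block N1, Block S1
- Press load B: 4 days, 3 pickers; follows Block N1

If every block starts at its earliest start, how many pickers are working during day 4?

6

At early start, day 4 has: Block N2, Press load A, Press load B.
Demand: 1 + 2 + 3 = 6.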